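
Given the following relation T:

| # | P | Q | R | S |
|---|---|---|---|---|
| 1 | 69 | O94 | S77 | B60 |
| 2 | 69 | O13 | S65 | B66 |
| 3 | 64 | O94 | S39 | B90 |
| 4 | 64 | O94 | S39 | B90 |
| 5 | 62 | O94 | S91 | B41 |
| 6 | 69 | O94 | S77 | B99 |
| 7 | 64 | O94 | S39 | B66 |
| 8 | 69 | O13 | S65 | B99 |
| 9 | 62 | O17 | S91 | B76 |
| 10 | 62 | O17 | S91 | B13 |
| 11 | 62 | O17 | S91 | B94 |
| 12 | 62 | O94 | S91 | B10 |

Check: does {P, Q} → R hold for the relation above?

(P=69, Q=O94): rows 1, 6 → R = S77, S77 ✓
(P=69, Q=O13): rows 2, 8 → R = S65, S65 ✓
(P=64, Q=O94): rows 3, 4, 7 → R = S39, S39, S39 ✓
(P=62, Q=O94): rows 5, 12 → R = S91, S91 ✓
(P=62, Q=O17): rows 9, 10, 11 → R = S91, S91, S91 ✓
Every {P, Q} value is associated with a single R value, so {P, Q} → R holds.

Yes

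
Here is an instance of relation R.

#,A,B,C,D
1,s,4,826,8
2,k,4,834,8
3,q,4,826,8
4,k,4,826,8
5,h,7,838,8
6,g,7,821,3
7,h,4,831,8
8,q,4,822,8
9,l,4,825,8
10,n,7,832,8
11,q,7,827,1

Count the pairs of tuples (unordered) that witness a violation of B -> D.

B=4: all 7 rows agree on D — 0 pairs.
B=7: violating pairs (5,6), (5,11), (6,10), (6,11), (10,11) — 5 pairs.

5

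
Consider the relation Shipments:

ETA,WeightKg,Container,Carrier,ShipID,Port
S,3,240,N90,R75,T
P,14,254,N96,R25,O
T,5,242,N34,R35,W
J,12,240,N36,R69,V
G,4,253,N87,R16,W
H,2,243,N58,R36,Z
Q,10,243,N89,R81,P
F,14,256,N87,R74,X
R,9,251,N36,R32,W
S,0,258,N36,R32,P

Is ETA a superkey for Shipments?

Two distinct rows share ETA=S, so ETA does not determine every attribute — not a superkey.

No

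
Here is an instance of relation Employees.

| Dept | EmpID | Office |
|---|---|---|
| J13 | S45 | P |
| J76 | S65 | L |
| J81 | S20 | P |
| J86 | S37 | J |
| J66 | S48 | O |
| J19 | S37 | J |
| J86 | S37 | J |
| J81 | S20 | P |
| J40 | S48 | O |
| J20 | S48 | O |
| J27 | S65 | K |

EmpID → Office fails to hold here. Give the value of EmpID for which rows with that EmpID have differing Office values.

EmpID=S45: 1 row → Office = P ✓
EmpID=S65: 2 rows → Office takes values {L, K} — violation
EmpID=S20: 2 rows → Office = P, P ✓
EmpID=S37: 3 rows → Office = J, J, J ✓
EmpID=S48: 3 rows → Office = O, O, O ✓
The only EmpID value with inconsistent Office is EmpID=S65.

S65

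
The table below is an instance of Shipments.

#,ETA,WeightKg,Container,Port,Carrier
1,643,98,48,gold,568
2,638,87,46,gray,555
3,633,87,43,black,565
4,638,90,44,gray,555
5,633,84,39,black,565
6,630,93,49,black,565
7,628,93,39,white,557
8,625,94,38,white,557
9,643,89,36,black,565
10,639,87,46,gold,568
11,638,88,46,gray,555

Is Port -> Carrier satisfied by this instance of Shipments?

Yes

Port=gold: rows 1, 10 → Carrier = 568, 568 ✓
Port=gray: rows 2, 4, 11 → Carrier = 555, 555, 555 ✓
Port=black: rows 3, 5, 6, 9 → Carrier = 565, 565, 565, 565 ✓
Port=white: rows 7, 8 → Carrier = 557, 557 ✓
Every Port value is associated with a single Carrier value, so Port -> Carrier holds.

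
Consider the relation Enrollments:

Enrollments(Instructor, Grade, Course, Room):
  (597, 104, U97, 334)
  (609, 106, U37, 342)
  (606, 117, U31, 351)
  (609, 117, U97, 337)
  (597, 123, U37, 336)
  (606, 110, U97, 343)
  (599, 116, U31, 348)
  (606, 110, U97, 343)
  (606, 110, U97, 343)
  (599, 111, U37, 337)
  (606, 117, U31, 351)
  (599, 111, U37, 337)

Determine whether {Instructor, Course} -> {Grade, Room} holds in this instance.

(Instructor=597, Course=U97): 1 row → {Grade,Room} = (104, 334) ✓
(Instructor=609, Course=U37): 1 row → {Grade,Room} = (106, 342) ✓
(Instructor=606, Course=U31): 2 rows → {Grade,Room} = (117, 351), (117, 351) ✓
(Instructor=609, Course=U97): 1 row → {Grade,Room} = (117, 337) ✓
(Instructor=597, Course=U37): 1 row → {Grade,Room} = (123, 336) ✓
(Instructor=606, Course=U97): 3 rows → {Grade,Room} = (110, 343), (110, 343), (110, 343) ✓
(Instructor=599, Course=U31): 1 row → {Grade,Room} = (116, 348) ✓
(Instructor=599, Course=U37): 2 rows → {Grade,Room} = (111, 337), (111, 337) ✓
Every {Instructor, Course} value is associated with a single {Grade, Room} value, so {Instructor, Course} -> {Grade, Room} holds.

Yes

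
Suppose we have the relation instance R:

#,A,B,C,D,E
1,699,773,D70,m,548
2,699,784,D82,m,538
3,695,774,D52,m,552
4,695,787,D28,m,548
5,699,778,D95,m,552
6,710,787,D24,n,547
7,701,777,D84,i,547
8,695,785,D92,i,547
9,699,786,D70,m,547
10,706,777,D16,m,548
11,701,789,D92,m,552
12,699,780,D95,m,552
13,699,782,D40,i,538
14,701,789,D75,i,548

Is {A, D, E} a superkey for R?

Rows 5 and 12 have the same {A, D, E} value (A=699, D=m, E=552) but are distinct tuples, so {A, D, E} does not determine every attribute — not a superkey.

No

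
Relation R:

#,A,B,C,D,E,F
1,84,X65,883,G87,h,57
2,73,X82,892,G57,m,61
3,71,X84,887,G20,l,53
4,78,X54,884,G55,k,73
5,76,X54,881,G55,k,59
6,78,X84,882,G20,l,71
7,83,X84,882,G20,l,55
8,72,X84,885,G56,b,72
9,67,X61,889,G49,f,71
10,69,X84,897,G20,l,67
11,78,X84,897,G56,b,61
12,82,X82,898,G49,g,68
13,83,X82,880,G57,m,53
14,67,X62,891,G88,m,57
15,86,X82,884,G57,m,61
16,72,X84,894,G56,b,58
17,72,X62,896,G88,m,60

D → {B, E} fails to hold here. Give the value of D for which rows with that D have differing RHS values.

D=G87: row 1 → {B,E} = (X65, h) ✓
D=G57: rows 2, 13, 15 → {B,E} = (X82, m), (X82, m), (X82, m) ✓
D=G20: rows 3, 6, 7, 10 → {B,E} = (X84, l), (X84, l), (X84, l), (X84, l) ✓
D=G55: rows 4, 5 → {B,E} = (X54, k), (X54, k) ✓
D=G56: rows 8, 11, 16 → {B,E} = (X84, b), (X84, b), (X84, b) ✓
D=G49: rows 9, 12 → {B,E} takes values {(X61, f), (X82, g)} — violation
D=G88: rows 14, 17 → {B,E} = (X62, m), (X62, m) ✓
The only D value with inconsistent RHS is D=G49.

G49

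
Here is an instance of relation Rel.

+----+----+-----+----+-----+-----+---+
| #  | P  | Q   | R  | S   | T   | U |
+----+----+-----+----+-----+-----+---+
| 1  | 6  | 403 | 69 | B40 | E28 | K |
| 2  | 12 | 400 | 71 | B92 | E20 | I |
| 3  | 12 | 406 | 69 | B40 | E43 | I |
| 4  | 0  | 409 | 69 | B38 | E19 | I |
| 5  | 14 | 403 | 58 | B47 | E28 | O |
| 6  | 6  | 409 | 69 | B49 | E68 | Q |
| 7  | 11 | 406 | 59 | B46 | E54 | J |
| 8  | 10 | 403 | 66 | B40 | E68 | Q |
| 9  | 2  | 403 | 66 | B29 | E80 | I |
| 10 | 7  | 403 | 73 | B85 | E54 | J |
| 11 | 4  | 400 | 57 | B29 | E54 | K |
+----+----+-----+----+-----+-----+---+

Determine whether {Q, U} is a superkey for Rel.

All 11 rows have distinct {Q, U} values, so {Q, U} → (all attributes) holds and {Q, U} is a superkey.

Yes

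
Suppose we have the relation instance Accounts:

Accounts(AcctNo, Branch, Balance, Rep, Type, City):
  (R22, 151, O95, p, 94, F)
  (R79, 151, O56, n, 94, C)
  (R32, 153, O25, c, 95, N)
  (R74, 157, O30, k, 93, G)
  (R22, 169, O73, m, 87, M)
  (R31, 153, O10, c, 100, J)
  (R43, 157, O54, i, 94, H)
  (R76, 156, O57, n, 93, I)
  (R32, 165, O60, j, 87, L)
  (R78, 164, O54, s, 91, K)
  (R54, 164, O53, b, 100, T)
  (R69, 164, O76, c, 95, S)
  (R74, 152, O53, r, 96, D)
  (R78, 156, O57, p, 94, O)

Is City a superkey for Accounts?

All 14 rows have distinct City values, so City → (all attributes) holds and City is a superkey.

Yes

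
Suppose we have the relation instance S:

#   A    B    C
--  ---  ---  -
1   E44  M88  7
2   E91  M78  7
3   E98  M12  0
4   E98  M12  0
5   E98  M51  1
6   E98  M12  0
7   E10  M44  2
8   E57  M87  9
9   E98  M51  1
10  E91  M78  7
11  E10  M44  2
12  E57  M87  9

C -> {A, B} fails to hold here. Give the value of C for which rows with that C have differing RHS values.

7

C=7: rows 1, 2, 10 → {A,B} takes values {(E44, M88), (E91, M78)} — violation
C=0: rows 3, 4, 6 → {A,B} = (E98, M12), (E98, M12), (E98, M12) ✓
C=1: rows 5, 9 → {A,B} = (E98, M51), (E98, M51) ✓
C=2: rows 7, 11 → {A,B} = (E10, M44), (E10, M44) ✓
C=9: rows 8, 12 → {A,B} = (E57, M87), (E57, M87) ✓
The only C value with inconsistent RHS is C=7.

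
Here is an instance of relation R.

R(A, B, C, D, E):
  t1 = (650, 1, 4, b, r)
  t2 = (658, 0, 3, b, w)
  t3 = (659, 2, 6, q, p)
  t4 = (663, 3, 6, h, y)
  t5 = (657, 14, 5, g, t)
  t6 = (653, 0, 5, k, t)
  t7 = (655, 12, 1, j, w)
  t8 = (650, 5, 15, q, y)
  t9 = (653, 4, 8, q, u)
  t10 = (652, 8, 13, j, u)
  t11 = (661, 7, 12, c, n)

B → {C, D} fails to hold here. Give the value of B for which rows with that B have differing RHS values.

0

B=1: row 1 → {C,D} = (4, b) ✓
B=0: rows 2, 6 → {C,D} takes values {(3, b), (5, k)} — violation
B=2: row 3 → {C,D} = (6, q) ✓
B=3: row 4 → {C,D} = (6, h) ✓
B=14: row 5 → {C,D} = (5, g) ✓
B=12: row 7 → {C,D} = (1, j) ✓
B=5: row 8 → {C,D} = (15, q) ✓
B=4: row 9 → {C,D} = (8, q) ✓
B=8: row 10 → {C,D} = (13, j) ✓
B=7: row 11 → {C,D} = (12, c) ✓
The only B value with inconsistent RHS is B=0.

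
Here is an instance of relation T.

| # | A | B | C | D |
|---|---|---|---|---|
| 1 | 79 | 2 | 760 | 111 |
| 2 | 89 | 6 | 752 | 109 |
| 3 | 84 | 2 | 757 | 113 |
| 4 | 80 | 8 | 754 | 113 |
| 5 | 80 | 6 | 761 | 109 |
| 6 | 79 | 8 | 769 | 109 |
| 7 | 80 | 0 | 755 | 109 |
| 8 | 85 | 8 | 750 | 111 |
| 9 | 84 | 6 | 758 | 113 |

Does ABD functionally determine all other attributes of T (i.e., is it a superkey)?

All 9 rows have distinct ABD values, so ABD → (all attributes) holds and ABD is a superkey.

Yes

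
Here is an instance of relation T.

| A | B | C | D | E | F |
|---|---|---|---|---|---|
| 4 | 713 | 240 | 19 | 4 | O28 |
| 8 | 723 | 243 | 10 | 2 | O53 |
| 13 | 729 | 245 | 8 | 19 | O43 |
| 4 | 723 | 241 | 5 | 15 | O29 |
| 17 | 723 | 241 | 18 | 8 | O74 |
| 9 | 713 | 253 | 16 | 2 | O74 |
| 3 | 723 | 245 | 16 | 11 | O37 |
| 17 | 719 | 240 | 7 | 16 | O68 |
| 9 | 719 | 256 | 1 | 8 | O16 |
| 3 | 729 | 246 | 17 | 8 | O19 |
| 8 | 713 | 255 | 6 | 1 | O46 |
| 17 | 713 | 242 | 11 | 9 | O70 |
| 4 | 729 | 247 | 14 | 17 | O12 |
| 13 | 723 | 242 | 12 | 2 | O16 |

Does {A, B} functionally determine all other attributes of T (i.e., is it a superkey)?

All 14 rows have distinct {A, B} values, so {A, B} → (all attributes) holds and {A, B} is a superkey.

Yes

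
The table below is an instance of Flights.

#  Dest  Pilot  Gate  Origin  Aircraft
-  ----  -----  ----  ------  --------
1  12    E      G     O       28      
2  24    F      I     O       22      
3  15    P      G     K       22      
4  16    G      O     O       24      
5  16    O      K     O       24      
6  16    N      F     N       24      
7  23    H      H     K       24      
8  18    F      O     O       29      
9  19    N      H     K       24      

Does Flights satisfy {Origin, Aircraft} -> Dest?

(Origin=O, Aircraft=28): row 1 → Dest = 12 ✓
(Origin=O, Aircraft=22): row 2 → Dest = 24 ✓
(Origin=K, Aircraft=22): row 3 → Dest = 15 ✓
(Origin=O, Aircraft=24): rows 4, 5 → Dest = 16, 16 ✓
(Origin=N, Aircraft=24): row 6 → Dest = 16 ✓
(Origin=K, Aircraft=24): rows 7, 9 → Dest takes values {23, 19} — violation
(Origin=O, Aircraft=29): row 8 → Dest = 18 ✓
Two rows agree on {Origin, Aircraft} but differ on Dest, so {Origin, Aircraft} -> Dest does not hold.

No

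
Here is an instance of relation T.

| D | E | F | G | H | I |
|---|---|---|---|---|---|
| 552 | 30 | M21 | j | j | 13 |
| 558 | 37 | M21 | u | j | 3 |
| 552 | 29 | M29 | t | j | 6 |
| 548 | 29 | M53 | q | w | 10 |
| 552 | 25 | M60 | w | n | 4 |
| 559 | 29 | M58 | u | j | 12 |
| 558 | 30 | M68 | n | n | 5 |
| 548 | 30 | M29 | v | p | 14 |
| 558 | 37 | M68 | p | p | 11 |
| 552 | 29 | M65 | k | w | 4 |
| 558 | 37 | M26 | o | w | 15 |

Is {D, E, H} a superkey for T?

Yes

All 11 rows have distinct {D, E, H} values, so {D, E, H} → (all attributes) holds and {D, E, H} is a superkey.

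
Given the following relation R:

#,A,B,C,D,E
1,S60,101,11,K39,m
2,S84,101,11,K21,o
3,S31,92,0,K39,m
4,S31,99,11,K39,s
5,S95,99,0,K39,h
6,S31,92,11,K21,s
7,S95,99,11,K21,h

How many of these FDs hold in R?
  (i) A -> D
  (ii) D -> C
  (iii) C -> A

(i) A -> D: A=S31: rows 3, 4, 6 → D takes values {K39, K21} — violation; A=S95: rows 5, 7 → D takes values {K39, K21} — violation — fails.
(ii) D -> C: D=K39: rows 1, 3, 4, 5 → C takes values {11, 0} — violation — fails.
(iii) C -> A: C=11: rows 1, 2, 4, 6, 7 → A takes values {S60, S84, S31, S95} — violation; C=0: rows 3, 5 → A takes values {S31, S95} — violation — fails.
None of the 3 dependencies hold.

0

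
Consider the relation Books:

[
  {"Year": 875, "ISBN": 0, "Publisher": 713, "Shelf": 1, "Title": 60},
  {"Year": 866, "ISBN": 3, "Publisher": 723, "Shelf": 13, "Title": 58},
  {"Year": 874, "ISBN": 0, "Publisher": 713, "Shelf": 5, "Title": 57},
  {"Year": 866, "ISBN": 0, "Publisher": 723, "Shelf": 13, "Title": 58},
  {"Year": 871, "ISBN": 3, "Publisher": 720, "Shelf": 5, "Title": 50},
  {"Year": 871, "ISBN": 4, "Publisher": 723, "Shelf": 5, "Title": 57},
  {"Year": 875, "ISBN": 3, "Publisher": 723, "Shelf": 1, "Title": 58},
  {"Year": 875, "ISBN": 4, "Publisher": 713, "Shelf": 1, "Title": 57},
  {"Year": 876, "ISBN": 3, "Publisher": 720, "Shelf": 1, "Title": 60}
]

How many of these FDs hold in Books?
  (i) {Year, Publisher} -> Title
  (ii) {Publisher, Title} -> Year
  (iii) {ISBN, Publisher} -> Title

0

(i) {Year, Publisher} -> Title: (Year=875, Publisher=713): 2 rows → Title takes values {60, 57} — violation — fails.
(ii) {Publisher, Title} -> Year: (Publisher=723, Title=58): 3 rows → Year takes values {866, 875} — violation; (Publisher=713, Title=57): 2 rows → Year takes values {874, 875} — violation — fails.
(iii) {ISBN, Publisher} -> Title: (ISBN=0, Publisher=713): 2 rows → Title takes values {60, 57} — violation; (ISBN=3, Publisher=720): 2 rows → Title takes values {50, 60} — violation — fails.
None of the 3 dependencies hold.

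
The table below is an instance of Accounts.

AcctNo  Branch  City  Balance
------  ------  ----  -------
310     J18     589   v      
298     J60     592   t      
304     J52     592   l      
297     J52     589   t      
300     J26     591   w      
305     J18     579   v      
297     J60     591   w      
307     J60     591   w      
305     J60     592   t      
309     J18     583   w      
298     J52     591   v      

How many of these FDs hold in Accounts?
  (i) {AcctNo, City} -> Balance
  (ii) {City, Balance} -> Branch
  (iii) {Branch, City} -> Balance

2

(i) {AcctNo, City} -> Balance: every LHS value maps to a single RHS value — holds.
(ii) {City, Balance} -> Branch: (City=591, Balance=w): 3 rows → Branch takes values {J26, J60} — violation — fails.
(iii) {Branch, City} -> Balance: every LHS value maps to a single RHS value — holds.
2 of the 3 dependencies hold.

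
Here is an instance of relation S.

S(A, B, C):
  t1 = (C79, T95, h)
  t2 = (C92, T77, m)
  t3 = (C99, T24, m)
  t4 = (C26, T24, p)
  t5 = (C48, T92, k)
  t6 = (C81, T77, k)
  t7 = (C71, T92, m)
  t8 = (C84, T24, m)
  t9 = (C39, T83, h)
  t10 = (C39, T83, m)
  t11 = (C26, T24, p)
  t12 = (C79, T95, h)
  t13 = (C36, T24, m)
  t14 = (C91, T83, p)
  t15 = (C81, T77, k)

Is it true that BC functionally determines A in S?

(B=T95, C=h): rows 1, 12 → A = C79, C79 ✓
(B=T77, C=m): row 2 → A = C92 ✓
(B=T24, C=m): rows 3, 8, 13 → A takes values {C99, C84, C36} — violation
(B=T24, C=p): rows 4, 11 → A = C26, C26 ✓
(B=T92, C=k): row 5 → A = C48 ✓
(B=T77, C=k): rows 6, 15 → A = C81, C81 ✓
(B=T92, C=m): row 7 → A = C71 ✓
(B=T83, C=h): row 9 → A = C39 ✓
(B=T83, C=m): row 10 → A = C39 ✓
(B=T83, C=p): row 14 → A = C91 ✓
Two rows agree on BC but differ on A, so BC → A does not hold.

No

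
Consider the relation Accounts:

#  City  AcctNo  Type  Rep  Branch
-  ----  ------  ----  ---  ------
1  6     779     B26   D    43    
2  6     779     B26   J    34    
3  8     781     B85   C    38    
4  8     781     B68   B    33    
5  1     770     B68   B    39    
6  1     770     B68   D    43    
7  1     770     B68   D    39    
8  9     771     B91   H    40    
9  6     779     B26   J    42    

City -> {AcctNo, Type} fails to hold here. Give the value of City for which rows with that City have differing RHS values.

City=6: rows 1, 2, 9 → {AcctNo,Type} = (779, B26), (779, B26), (779, B26) ✓
City=8: rows 3, 4 → {AcctNo,Type} takes values {(781, B85), (781, B68)} — violation
City=1: rows 5, 6, 7 → {AcctNo,Type} = (770, B68), (770, B68), (770, B68) ✓
City=9: row 8 → {AcctNo,Type} = (771, B91) ✓
The only City value with inconsistent RHS is City=8.

8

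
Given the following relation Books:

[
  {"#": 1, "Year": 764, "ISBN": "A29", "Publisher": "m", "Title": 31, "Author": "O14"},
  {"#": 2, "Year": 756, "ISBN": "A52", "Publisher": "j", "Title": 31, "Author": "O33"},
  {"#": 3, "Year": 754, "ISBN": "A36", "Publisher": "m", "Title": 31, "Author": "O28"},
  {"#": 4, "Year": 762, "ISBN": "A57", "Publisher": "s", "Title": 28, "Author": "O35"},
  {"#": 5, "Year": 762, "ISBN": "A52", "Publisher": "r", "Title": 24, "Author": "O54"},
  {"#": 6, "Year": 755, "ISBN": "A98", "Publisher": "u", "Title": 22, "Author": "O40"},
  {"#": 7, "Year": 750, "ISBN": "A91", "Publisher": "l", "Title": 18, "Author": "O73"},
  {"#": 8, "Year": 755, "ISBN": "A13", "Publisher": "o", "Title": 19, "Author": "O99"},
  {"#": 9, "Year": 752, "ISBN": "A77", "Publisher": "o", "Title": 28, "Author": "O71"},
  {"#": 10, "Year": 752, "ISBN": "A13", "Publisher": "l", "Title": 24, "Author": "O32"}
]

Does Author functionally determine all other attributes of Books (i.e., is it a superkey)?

Yes

All 10 rows have distinct Author values, so Author → (all attributes) holds and Author is a superkey.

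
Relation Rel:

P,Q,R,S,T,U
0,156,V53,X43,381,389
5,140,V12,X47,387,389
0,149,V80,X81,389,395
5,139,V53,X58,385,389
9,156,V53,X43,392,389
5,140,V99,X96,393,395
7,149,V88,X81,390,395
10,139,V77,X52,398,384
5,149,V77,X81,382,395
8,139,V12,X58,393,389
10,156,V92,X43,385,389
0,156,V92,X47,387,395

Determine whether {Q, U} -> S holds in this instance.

(Q=156, U=389): 3 rows → S = X43, X43, X43 ✓
(Q=140, U=389): 1 row → S = X47 ✓
(Q=149, U=395): 3 rows → S = X81, X81, X81 ✓
(Q=139, U=389): 2 rows → S = X58, X58 ✓
(Q=140, U=395): 1 row → S = X96 ✓
(Q=139, U=384): 1 row → S = X52 ✓
(Q=156, U=395): 1 row → S = X47 ✓
Every {Q, U} value is associated with a single S value, so {Q, U} -> S holds.

Yes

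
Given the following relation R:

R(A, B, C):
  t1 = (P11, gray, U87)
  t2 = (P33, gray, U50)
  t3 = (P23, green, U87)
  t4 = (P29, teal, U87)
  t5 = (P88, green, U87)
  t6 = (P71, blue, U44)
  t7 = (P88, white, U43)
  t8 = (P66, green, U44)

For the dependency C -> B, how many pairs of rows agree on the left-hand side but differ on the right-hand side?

C=U87: violating pairs (1,3), (1,4), (1,5), (3,4), (4,5) — 5 pairs.
C=U44: violating pairs (6,8) — 1 pair.

6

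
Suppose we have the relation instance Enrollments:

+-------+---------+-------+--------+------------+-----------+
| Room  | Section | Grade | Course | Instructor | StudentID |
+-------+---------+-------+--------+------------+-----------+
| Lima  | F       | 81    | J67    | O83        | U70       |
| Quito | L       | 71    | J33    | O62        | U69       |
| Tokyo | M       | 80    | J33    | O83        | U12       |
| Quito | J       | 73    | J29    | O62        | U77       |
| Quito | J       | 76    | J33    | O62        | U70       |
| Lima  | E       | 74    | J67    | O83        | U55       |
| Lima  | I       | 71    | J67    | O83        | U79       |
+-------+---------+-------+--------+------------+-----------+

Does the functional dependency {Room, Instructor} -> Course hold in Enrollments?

No

(Room=Lima, Instructor=O83): 3 rows → Course = J67, J67, J67 ✓
(Room=Quito, Instructor=O62): 3 rows → Course takes values {J33, J29} — violation
(Room=Tokyo, Instructor=O83): 1 row → Course = J33 ✓
Two rows agree on {Room, Instructor} but differ on Course, so {Room, Instructor} -> Course does not hold.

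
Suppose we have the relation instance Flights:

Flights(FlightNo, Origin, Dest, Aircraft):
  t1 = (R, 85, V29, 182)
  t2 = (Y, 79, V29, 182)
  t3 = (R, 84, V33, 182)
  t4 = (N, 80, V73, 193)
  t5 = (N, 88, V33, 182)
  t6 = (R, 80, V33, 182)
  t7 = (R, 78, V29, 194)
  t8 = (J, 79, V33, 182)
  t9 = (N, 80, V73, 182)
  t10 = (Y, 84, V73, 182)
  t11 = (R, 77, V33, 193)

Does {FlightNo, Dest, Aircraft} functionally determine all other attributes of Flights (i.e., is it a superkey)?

No

Rows 3 and 6 have the same {FlightNo, Dest, Aircraft} value (FlightNo=R, Dest=V33, Aircraft=182) but are distinct tuples, so {FlightNo, Dest, Aircraft} does not determine every attribute — not a superkey.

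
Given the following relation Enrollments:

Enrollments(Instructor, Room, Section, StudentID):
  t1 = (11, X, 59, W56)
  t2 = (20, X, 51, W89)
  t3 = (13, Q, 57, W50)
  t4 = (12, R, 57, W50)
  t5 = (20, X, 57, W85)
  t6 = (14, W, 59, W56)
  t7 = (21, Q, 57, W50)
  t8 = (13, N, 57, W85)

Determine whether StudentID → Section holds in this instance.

StudentID=W56: rows 1, 6 → Section = 59, 59 ✓
StudentID=W89: row 2 → Section = 51 ✓
StudentID=W50: rows 3, 4, 7 → Section = 57, 57, 57 ✓
StudentID=W85: rows 5, 8 → Section = 57, 57 ✓
Every StudentID value is associated with a single Section value, so StudentID → Section holds.

Yes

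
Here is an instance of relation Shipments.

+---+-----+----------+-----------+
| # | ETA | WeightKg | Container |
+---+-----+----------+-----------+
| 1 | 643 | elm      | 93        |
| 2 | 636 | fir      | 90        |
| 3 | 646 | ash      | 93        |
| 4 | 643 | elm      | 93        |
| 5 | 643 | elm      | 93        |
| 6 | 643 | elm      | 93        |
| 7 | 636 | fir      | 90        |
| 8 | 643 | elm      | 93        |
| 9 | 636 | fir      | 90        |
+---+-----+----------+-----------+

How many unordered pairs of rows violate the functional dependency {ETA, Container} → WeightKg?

0

(ETA=643, Container=93): all 5 rows agree on WeightKg — 0 pairs.
(ETA=636, Container=90): all 3 rows agree on WeightKg — 0 pairs.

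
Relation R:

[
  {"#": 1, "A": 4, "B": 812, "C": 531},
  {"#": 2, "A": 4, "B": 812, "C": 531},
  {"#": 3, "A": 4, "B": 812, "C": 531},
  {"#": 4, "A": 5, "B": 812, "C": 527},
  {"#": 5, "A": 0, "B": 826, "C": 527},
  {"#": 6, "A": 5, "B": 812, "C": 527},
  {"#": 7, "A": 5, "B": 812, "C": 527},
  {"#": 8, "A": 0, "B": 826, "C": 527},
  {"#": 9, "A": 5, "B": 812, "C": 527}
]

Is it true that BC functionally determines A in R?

Yes

(B=812, C=531): rows 1, 2, 3 → A = 4, 4, 4 ✓
(B=812, C=527): rows 4, 6, 7, 9 → A = 5, 5, 5, 5 ✓
(B=826, C=527): rows 5, 8 → A = 0, 0 ✓
Every BC value is associated with a single A value, so BC -> A holds.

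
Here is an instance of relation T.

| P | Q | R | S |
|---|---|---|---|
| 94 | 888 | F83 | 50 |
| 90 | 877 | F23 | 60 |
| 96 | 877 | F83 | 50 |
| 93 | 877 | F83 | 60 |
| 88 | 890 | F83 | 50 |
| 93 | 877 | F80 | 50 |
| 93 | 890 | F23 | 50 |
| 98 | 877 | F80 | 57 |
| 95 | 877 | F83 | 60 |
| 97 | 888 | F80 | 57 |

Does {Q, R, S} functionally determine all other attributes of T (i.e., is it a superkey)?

Two distinct rows share (Q=877, R=F83, S=60), so {Q, R, S} does not determine every attribute — not a superkey.

No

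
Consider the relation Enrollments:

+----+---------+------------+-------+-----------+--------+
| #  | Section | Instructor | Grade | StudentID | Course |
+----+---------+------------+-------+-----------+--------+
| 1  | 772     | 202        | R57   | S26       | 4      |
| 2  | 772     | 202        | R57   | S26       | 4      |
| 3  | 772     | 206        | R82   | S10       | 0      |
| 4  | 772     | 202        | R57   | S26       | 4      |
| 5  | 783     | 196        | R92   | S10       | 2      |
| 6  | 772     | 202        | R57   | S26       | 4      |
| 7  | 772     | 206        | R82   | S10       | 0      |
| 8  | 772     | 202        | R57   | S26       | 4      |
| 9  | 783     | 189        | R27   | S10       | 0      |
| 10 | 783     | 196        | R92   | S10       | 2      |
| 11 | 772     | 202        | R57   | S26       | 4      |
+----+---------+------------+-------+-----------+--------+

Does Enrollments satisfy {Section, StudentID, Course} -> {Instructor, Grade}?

(Section=772, StudentID=S26, Course=4): rows 1, 2, 4, 6, 8, 11 → {Instructor,Grade} = (202, R57), (202, R57), (202, R57), (202, R57), (202, R57), (202, R57) ✓
(Section=772, StudentID=S10, Course=0): rows 3, 7 → {Instructor,Grade} = (206, R82), (206, R82) ✓
(Section=783, StudentID=S10, Course=2): rows 5, 10 → {Instructor,Grade} = (196, R92), (196, R92) ✓
(Section=783, StudentID=S10, Course=0): row 9 → {Instructor,Grade} = (189, R27) ✓
Every {Section, StudentID, Course} value is associated with a single {Instructor, Grade} value, so {Section, StudentID, Course} -> {Instructor, Grade} holds.

Yes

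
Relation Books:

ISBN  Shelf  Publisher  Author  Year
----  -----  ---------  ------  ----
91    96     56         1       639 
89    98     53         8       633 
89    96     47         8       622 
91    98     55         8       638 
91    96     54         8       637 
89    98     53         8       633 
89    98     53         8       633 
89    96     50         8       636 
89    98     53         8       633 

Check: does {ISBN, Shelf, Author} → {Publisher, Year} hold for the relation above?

(ISBN=91, Shelf=96, Author=1): 1 row → {Publisher,Year} = (56, 639) ✓
(ISBN=89, Shelf=98, Author=8): 4 rows → {Publisher,Year} = (53, 633), (53, 633), (53, 633), (53, 633) ✓
(ISBN=89, Shelf=96, Author=8): 2 rows → {Publisher,Year} takes values {(47, 622), (50, 636)} — violation
(ISBN=91, Shelf=98, Author=8): 1 row → {Publisher,Year} = (55, 638) ✓
(ISBN=91, Shelf=96, Author=8): 1 row → {Publisher,Year} = (54, 637) ✓
Two rows agree on {ISBN, Shelf, Author} but differ on {Publisher, Year}, so {ISBN, Shelf, Author} → {Publisher, Year} does not hold.

No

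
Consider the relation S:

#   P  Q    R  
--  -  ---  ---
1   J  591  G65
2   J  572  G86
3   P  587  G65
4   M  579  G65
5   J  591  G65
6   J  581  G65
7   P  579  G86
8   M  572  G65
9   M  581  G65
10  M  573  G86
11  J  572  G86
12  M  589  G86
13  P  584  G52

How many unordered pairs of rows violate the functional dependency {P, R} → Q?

6

(P=J, R=G65): violating pairs (1,6), (5,6) — 2 pairs.
(P=J, R=G86): all 2 rows agree on Q — 0 pairs.
(P=M, R=G65): violating pairs (4,8), (4,9), (8,9) — 3 pairs.
(P=M, R=G86): violating pairs (10,12) — 1 pair.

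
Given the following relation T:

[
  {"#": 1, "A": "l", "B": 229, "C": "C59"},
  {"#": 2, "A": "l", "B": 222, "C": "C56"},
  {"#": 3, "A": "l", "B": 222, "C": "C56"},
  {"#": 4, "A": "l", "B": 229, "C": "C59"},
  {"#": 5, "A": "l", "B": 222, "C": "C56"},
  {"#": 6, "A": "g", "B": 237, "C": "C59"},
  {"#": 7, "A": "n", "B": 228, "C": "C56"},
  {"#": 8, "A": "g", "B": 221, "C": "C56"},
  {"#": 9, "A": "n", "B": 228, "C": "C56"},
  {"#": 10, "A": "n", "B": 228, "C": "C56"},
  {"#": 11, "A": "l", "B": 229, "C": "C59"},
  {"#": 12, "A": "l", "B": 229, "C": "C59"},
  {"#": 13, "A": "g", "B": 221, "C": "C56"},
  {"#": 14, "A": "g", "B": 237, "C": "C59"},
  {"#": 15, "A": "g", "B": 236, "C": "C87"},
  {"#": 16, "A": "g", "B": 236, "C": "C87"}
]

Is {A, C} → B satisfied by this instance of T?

(A=l, C=C59): rows 1, 4, 11, 12 → B = 229, 229, 229, 229 ✓
(A=l, C=C56): rows 2, 3, 5 → B = 222, 222, 222 ✓
(A=g, C=C59): rows 6, 14 → B = 237, 237 ✓
(A=n, C=C56): rows 7, 9, 10 → B = 228, 228, 228 ✓
(A=g, C=C56): rows 8, 13 → B = 221, 221 ✓
(A=g, C=C87): rows 15, 16 → B = 236, 236 ✓
Every {A, C} value is associated with a single B value, so {A, C} → B holds.

Yes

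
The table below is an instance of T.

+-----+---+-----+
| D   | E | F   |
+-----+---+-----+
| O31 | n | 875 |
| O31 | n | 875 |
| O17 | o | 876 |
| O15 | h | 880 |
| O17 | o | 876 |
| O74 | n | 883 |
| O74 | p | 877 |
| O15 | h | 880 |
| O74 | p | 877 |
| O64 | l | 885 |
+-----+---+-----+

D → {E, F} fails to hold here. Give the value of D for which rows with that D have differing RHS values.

O74

D=O31: 2 rows → {E,F} = (n, 875), (n, 875) ✓
D=O17: 2 rows → {E,F} = (o, 876), (o, 876) ✓
D=O15: 2 rows → {E,F} = (h, 880), (h, 880) ✓
D=O74: 3 rows → {E,F} takes values {(n, 883), (p, 877)} — violation
D=O64: 1 row → {E,F} = (l, 885) ✓
The only D value with inconsistent RHS is D=O74.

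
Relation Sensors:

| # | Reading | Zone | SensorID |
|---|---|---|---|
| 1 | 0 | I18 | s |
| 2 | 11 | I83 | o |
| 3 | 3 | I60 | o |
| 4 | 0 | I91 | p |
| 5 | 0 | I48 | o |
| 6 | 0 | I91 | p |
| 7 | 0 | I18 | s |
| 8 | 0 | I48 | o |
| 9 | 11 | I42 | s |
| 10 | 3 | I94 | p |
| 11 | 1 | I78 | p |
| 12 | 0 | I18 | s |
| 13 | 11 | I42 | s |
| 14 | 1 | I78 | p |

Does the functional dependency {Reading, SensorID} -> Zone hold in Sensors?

(Reading=0, SensorID=s): rows 1, 7, 12 → Zone = I18, I18, I18 ✓
(Reading=11, SensorID=o): row 2 → Zone = I83 ✓
(Reading=3, SensorID=o): row 3 → Zone = I60 ✓
(Reading=0, SensorID=p): rows 4, 6 → Zone = I91, I91 ✓
(Reading=0, SensorID=o): rows 5, 8 → Zone = I48, I48 ✓
(Reading=11, SensorID=s): rows 9, 13 → Zone = I42, I42 ✓
(Reading=3, SensorID=p): row 10 → Zone = I94 ✓
(Reading=1, SensorID=p): rows 11, 14 → Zone = I78, I78 ✓
Every {Reading, SensorID} value is associated with a single Zone value, so {Reading, SensorID} -> Zone holds.

Yes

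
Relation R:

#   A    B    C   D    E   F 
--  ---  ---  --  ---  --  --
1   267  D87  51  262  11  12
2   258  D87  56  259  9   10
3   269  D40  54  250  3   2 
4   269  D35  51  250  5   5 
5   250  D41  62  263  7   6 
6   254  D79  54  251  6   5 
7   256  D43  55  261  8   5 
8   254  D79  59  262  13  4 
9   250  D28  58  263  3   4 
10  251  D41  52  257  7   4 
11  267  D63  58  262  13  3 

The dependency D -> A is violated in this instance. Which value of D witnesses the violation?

D=262: rows 1, 8, 11 → A takes values {267, 254} — violation
D=259: row 2 → A = 258 ✓
D=250: rows 3, 4 → A = 269, 269 ✓
D=263: rows 5, 9 → A = 250, 250 ✓
D=251: row 6 → A = 254 ✓
D=261: row 7 → A = 256 ✓
D=257: row 10 → A = 251 ✓
The only D value with inconsistent A is D=262.

262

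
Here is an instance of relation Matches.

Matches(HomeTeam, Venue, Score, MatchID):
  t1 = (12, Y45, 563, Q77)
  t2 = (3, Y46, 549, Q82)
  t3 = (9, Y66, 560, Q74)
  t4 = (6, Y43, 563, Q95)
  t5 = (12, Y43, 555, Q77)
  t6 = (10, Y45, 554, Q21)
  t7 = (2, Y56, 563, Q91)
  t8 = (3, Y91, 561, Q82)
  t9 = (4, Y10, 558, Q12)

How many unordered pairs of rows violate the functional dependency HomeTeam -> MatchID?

HomeTeam=12: all 2 rows agree on MatchID — 0 pairs.
HomeTeam=3: all 2 rows agree on MatchID — 0 pairs.

0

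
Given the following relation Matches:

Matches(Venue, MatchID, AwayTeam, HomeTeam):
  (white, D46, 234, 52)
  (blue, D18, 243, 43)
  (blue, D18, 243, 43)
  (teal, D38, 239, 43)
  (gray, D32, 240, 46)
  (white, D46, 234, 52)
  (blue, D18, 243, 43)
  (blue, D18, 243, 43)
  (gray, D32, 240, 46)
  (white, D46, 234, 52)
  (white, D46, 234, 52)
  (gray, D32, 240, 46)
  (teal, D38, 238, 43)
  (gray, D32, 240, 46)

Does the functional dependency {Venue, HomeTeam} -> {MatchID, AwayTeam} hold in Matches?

No

(Venue=white, HomeTeam=52): 4 rows → {MatchID,AwayTeam} = (D46, 234), (D46, 234), (D46, 234), (D46, 234) ✓
(Venue=blue, HomeTeam=43): 4 rows → {MatchID,AwayTeam} = (D18, 243), (D18, 243), (D18, 243), (D18, 243) ✓
(Venue=teal, HomeTeam=43): 2 rows → {MatchID,AwayTeam} takes values {(D38, 239), (D38, 238)} — violation
(Venue=gray, HomeTeam=46): 4 rows → {MatchID,AwayTeam} = (D32, 240), (D32, 240), (D32, 240), (D32, 240) ✓
Two rows agree on {Venue, HomeTeam} but differ on {MatchID, AwayTeam}, so {Venue, HomeTeam} -> {MatchID, AwayTeam} does not hold.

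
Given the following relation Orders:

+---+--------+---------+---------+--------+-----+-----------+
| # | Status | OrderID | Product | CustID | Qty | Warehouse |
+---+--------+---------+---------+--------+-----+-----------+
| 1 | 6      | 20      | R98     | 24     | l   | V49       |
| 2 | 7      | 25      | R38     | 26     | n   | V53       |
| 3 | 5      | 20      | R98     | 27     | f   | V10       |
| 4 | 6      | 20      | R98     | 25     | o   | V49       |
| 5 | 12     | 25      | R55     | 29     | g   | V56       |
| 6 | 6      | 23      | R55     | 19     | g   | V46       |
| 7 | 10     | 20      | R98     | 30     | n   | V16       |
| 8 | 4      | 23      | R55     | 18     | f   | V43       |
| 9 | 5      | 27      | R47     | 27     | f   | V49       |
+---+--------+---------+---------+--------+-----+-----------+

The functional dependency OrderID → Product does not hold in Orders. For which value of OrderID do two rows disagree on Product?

25

OrderID=20: rows 1, 3, 4, 7 → Product = R98, R98, R98, R98 ✓
OrderID=25: rows 2, 5 → Product takes values {R38, R55} — violation
OrderID=23: rows 6, 8 → Product = R55, R55 ✓
OrderID=27: row 9 → Product = R47 ✓
The only OrderID value with inconsistent Product is OrderID=25.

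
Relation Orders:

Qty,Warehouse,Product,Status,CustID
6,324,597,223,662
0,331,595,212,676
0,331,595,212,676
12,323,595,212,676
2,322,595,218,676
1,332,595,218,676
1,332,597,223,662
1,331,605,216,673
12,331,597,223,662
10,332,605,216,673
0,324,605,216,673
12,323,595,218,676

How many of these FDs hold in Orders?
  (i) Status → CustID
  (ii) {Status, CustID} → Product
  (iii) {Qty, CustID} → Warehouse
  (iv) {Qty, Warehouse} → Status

(i) Status → CustID: every LHS value maps to a single RHS value — holds.
(ii) {Status, CustID} → Product: every LHS value maps to a single RHS value — holds.
(iii) {Qty, CustID} → Warehouse: every LHS value maps to a single RHS value — holds.
(iv) {Qty, Warehouse} → Status: (Qty=12, Warehouse=323): 2 rows → Status takes values {212, 218} — violation; (Qty=1, Warehouse=332): 2 rows → Status takes values {218, 223} — violation — fails.
3 of the 4 dependencies hold.

3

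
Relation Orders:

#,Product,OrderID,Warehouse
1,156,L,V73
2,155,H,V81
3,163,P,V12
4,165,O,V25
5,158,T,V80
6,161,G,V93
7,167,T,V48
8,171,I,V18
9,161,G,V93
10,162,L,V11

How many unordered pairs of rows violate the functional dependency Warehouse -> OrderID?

Warehouse=V93: all 2 rows agree on OrderID — 0 pairs.

0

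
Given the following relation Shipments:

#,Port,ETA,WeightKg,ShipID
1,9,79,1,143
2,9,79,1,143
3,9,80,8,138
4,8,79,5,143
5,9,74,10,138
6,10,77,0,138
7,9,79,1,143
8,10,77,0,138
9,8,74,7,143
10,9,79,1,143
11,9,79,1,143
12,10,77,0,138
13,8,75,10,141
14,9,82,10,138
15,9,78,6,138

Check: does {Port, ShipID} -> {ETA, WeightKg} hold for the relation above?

No

(Port=9, ShipID=143): rows 1, 2, 7, 10, 11 → {ETA,WeightKg} = (79, 1), (79, 1), (79, 1), (79, 1), (79, 1) ✓
(Port=9, ShipID=138): rows 3, 5, 14, 15 → {ETA,WeightKg} takes values {(80, 8), (74, 10), (82, 10), (78, 6)} — violation
(Port=8, ShipID=143): rows 4, 9 → {ETA,WeightKg} takes values {(79, 5), (74, 7)} — violation
(Port=10, ShipID=138): rows 6, 8, 12 → {ETA,WeightKg} = (77, 0), (77, 0), (77, 0) ✓
(Port=8, ShipID=141): row 13 → {ETA,WeightKg} = (75, 10) ✓
Two rows agree on {Port, ShipID} but differ on {ETA, WeightKg}, so {Port, ShipID} -> {ETA, WeightKg} does not hold.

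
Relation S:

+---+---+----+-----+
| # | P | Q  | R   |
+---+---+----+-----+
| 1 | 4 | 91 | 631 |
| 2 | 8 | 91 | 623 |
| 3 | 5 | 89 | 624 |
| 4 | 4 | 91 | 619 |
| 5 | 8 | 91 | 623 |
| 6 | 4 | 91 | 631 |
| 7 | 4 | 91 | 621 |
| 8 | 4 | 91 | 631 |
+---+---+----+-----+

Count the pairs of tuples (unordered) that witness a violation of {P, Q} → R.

(P=4, Q=91): violating pairs (1,4), (1,7), (4,6), (4,7), (4,8), (6,7), (7,8) — 7 pairs.
(P=8, Q=91): all 2 rows agree on R — 0 pairs.

7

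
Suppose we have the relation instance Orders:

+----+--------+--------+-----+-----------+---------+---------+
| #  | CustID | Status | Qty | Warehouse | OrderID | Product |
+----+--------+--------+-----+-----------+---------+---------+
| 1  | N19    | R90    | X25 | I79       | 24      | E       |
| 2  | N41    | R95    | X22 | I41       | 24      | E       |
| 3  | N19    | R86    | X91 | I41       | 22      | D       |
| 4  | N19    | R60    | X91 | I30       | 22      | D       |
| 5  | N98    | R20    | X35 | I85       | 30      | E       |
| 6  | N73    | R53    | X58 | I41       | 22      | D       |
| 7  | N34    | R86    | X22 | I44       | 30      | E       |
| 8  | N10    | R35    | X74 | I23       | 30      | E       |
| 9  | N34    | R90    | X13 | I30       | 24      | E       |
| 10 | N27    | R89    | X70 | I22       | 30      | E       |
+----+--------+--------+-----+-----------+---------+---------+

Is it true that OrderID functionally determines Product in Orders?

OrderID=24: rows 1, 2, 9 → Product = E, E, E ✓
OrderID=22: rows 3, 4, 6 → Product = D, D, D ✓
OrderID=30: rows 5, 7, 8, 10 → Product = E, E, E, E ✓
Every OrderID value is associated with a single Product value, so OrderID -> Product holds.

Yes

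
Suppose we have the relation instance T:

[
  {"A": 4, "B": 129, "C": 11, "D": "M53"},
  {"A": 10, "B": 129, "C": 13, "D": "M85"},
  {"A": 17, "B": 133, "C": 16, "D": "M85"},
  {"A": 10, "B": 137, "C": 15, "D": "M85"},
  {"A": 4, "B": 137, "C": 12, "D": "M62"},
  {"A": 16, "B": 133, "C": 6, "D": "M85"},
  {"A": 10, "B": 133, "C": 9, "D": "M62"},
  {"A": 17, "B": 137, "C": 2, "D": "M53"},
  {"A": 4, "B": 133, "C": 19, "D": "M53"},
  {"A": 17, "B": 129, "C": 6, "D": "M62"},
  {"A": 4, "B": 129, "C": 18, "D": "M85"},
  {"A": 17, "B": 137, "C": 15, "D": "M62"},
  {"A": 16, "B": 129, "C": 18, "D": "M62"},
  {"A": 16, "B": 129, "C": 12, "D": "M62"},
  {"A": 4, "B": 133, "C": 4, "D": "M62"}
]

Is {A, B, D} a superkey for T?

No

Two distinct rows share (A=16, B=129, D=M62), so {A, B, D} does not determine every attribute — not a superkey.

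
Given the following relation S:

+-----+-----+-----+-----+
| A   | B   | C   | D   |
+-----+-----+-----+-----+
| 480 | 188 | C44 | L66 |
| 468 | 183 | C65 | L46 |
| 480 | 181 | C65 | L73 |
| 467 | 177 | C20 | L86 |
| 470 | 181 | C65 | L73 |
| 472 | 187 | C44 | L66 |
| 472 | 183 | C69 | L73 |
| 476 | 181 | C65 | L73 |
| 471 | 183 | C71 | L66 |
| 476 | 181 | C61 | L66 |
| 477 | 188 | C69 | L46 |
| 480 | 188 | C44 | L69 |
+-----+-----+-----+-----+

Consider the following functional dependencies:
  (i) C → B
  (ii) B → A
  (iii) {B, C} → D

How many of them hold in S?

0

(i) C → B: C=C44: 3 rows → B takes values {188, 187} — violation; C=C65: 4 rows → B takes values {183, 181} — violation; C=C69: 2 rows → B takes values {183, 188} — violation — fails.
(ii) B → A: B=188: 3 rows → A takes values {480, 477} — violation; B=183: 3 rows → A takes values {468, 472, 471} — violation; B=181: 4 rows → A takes values {480, 470, 476} — violation — fails.
(iii) {B, C} → D: (B=188, C=C44): 2 rows → D takes values {L66, L69} — violation — fails.
None of the 3 dependencies hold.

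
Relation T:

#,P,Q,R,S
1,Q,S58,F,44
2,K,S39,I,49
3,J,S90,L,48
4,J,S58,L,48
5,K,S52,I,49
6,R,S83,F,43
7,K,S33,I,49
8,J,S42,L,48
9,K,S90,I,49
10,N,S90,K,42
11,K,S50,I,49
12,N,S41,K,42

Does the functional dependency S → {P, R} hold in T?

S=44: row 1 → {P,R} = (Q, F) ✓
S=49: rows 2, 5, 7, 9, 11 → {P,R} = (K, I), (K, I), (K, I), (K, I), (K, I) ✓
S=48: rows 3, 4, 8 → {P,R} = (J, L), (J, L), (J, L) ✓
S=43: row 6 → {P,R} = (R, F) ✓
S=42: rows 10, 12 → {P,R} = (N, K), (N, K) ✓
Every S value is associated with a single {P, R} value, so S → {P, R} holds.

Yes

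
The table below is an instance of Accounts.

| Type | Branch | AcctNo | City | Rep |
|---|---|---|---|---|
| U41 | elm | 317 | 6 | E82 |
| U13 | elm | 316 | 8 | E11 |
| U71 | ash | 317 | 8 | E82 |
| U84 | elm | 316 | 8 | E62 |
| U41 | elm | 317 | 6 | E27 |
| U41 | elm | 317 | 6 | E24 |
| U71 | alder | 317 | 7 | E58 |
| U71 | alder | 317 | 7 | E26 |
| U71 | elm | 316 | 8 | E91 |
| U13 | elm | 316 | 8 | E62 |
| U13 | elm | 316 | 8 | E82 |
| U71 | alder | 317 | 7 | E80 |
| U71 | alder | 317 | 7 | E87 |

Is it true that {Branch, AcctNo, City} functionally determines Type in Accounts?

No

(Branch=elm, AcctNo=317, City=6): 3 rows → Type = U41, U41, U41 ✓
(Branch=elm, AcctNo=316, City=8): 5 rows → Type takes values {U13, U84, U71} — violation
(Branch=ash, AcctNo=317, City=8): 1 row → Type = U71 ✓
(Branch=alder, AcctNo=317, City=7): 4 rows → Type = U71, U71, U71, U71 ✓
Two rows agree on {Branch, AcctNo, City} but differ on Type, so {Branch, AcctNo, City} → Type does not hold.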